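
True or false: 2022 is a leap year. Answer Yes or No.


Year: 2022
Divisible by 4? 2022 / 4 = 505.5 -> No
Not divisible by 4, so NOT a leap year

No


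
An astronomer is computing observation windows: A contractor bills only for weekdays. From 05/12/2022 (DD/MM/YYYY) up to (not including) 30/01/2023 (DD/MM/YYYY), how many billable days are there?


Start: 2022-12-05 (Monday)
End (exclusive): 2023-01-30 (Monday)
Total calendar days: 56
Full weeks: 56 // 7 = 8 -> 40 weekdays
Remaining 0 days starting on Monday:
Total business days: 40 + 0 = 40

40


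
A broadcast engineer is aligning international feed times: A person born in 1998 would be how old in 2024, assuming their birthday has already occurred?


Birth year: 1998
Current year: 2024
Age = current year - birth year
Age = 2024 - 1998 = 26

26


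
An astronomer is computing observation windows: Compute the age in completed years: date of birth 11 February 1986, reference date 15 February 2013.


Birth: 1986-02-11
Reference: 2013-02-15
Year difference: 2013 - 1986 = 27
Has birthday (02-11) occurred by 02-15? Yes
Age in full years: 27

27


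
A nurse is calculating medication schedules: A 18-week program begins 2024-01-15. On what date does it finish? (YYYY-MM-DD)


Start: 2024-01-15
Weeks to add: 18
Convert to days: 18 x 7 = 126 days
Add 126 days to 2024-01-15
Result: 2024-05-20

2024-05-20


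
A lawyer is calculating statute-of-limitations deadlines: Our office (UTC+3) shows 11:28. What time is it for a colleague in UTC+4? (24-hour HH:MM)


Local time: 11:28 at UTC+3 (offset 3h)
Target zone: UTC+4 (offset 4h)
Difference: 4 - (3) = 1 hours
Calculation: 11 + (1) = 12
Result: 12:28

12:28


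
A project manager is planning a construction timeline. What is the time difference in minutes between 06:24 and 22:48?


Start time: 06:24 = 384 minutes from midnight
End time: 22:48 = 1368 minutes from midnight
Difference: 1368 - 384 = 984 minutes
That is 16 hours and 24 minutes

984


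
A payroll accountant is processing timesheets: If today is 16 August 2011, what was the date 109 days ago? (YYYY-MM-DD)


Start: 2011-08-16
Subtracting 109 days
Days already passed in August: 16
After going back through August: 93 more days to subtract
July 2011: 31 days, 62 remaining
June 2011: 30 days, 32 remaining
May 2011: 31 days, 1 remaining
April 2011 has 30 days, need 1
Result: 2011-04-29

2011-04-29


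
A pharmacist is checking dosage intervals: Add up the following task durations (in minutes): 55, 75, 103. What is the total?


Durations: 55, 75, 103
Running sum: 55
+ 75 = 130
+ 103 = 233
Total duration: 233 minutes
That is 3 hours and 53 minutes

233


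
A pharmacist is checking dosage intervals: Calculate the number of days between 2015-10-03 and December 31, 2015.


Start: October 03, 2015
End: December 31, 2015
Days left in October: 28
November: 30
December: 31
Sum of remaining months: 61
Total: 28 + 61 = 89

89


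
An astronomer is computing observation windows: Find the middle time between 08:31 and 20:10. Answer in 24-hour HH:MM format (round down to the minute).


Start time: 08:31 = 511 minutes from midnight
End time: 20:10 = 1210 minutes from midnight
Sum: 511 + 1210 = 1721
Midpoint: 1721 / 2 = 860 minutes
Convert: 860 / 60 = 14 hours, 20 minutes
Result: 14:20

14:20


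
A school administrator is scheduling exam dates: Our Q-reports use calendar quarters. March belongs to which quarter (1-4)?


Month: March (month 3)
Q1: January-March (months 1-3)
Q2: April-June (months 4-6)
Q3: July-September (months 7-9)
Q4: October-December (months 10-12)
Month 3 falls in Q1

1


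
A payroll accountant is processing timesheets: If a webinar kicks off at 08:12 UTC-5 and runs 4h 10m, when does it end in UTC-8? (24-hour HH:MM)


Start: 08:12 in UTC-5
Step 1 - add duration:
  minutes: 12 + 10 = 22
  hours: 8 + 4 + 0 = 12
  end in UTC-5: 12:22
Step 2 - convert UTC-5 -> UTC-8:
  offset difference: -8 - (-5) = -3 hours
  12 + (-3) = 9 -> mod 24 = 9
Result: 09:22 in UTC-8

09:22


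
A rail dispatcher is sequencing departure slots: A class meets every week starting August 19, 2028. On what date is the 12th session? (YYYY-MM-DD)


First occurrence: 2028-08-19 (occurrence 1)
Each occurrence is 7 days after the previous.
Occurrence 12 is 11 weeks after the first.
11 weeks = 77 days
2028-08-19 + 77 days = 2028-11-04

2028-11-04


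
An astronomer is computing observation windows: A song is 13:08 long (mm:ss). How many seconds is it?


Minutes: 13
Extra seconds: 8
Seconds per minute: 60
Minutes to seconds: 13 x 60 = 780
Total: 780 + 8 = 788

788


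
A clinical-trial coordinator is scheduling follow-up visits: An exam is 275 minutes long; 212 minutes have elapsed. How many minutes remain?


Total budget: 275 minutes
Time used: 212 minutes
Remaining: 275 - 212 = 63 minutes
Percent used: 77.1%
Percent remaining: 22.9%

63


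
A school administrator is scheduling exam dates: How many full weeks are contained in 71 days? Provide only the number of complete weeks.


Total days: 71
Days per week: 7
Division: 71 / 7 = 10 remainder 1
Complete weeks: 10
Remaining days: 1

10


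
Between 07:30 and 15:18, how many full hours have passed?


Start: 07:30
End: 15:18
Hour difference: 15 - 7 = 8 hours
Minute difference: 18 - 30 = -12 minutes
Total minutes: 468
Complete hours: 468 / 60 = 7 (remainder 48)

7


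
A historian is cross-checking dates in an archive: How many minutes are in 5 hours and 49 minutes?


Hours: 5
Minutes: 49
Convert hours to minutes: 5 x 60 = 300
Add remaining minutes: 300 + 49 = 349

349


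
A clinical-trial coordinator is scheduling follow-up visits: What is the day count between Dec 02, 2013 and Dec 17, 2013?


Start date: 2013-12-02
End date: 2013-12-17
Dec 2013: +15 days
Total: 15 days

15


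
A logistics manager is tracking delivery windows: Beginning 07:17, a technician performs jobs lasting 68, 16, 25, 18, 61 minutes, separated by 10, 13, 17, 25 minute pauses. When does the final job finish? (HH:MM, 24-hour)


Start: 07:17 = 437 min from midnight
  after task 1 (68 min): 08:25
  after break (10 min): 08:35
  after task 2 (16 min): 08:51
  after break (13 min): 09:04
  after task 3 (25 min): 09:29
  after break (17 min): 09:46
  after task 4 (18 min): 10:04
  after break (25 min): 10:29
  after task 5 (61 min): 11:30
Total elapsed: 253 minutes
End time: 11:30

11:30


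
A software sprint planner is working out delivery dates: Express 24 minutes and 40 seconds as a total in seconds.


Minutes: 24
Seconds: 40
Convert minutes to seconds: 24 x 60 = 1440
Add remaining seconds: 1440 + 40 = 1480

1480


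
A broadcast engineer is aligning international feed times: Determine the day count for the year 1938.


Year: 1938
Check leap year rules:
Divisible by 4? No
1938 is not a leap year
Days: 365

365


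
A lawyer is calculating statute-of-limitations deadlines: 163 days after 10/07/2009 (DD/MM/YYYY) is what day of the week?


Start: 2009-07-10 (Friday)
Step 1 - find target date: add 163 days
  2009-07-10 + 163 days = 2009-12-20
Step 2 - day of week:
  163 mod 7 = 2
  Friday + 2 days -> Sunday
Result: Sunday (2009-12-20)

Sunday


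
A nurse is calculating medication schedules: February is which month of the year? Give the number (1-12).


Calendar month order:
1. January
2. February <--
3. March
February is month number 2

2


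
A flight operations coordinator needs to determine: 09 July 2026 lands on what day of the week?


Date: 2026-07-09
January 1, 2026 is a Thursday
Day of year: 190
Offset from Jan 1: 189 days
189 mod 7 = 0
Result: Thursday

Thursday


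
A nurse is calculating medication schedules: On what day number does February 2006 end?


Month: February
Year: 2006
2006 is not a leap year
February has 28 days
Total: 28 days

28


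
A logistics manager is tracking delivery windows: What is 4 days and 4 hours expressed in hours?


Days: 4
Extra hours: 4
Hours per day: 24
Days to hours: 4 x 24 = 96
Total: 96 + 4 = 100

100


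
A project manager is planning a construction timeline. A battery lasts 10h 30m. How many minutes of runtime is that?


Hours: 10
Extra minutes: 30
Minutes per hour: 60
Hours to minutes: 10 x 60 = 600
Total: 600 + 30 = 630

630


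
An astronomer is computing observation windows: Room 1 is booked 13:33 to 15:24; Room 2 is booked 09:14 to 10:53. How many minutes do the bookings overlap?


Interval A: [813, 924] minutes from midnight
Interval B: [554, 653] minutes from midnight
Overlap start = max(813, 554) = 813
Overlap end = min(924, 653) = 653
End <= start, so the intervals do not overlap: 0 minutes

0


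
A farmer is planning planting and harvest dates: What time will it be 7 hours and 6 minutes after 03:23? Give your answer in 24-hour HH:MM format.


Start time: 03:23
Adding: 7 hours 6 minutes
Minutes: 23 + 6 = 29
Hours: 3 + 7 + 0 = 10
Result: 10:29

10:29


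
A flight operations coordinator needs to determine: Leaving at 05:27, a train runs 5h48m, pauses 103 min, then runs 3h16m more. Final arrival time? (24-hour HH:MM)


Depart: 05:27
Leg 1: +348 min -> 11:15
Layover: +103 min -> 12:58
Leg 2: +196 min -> 16:14
Total travel: 647 minutes = 10h 47m
Arrival: 16:14

16:14


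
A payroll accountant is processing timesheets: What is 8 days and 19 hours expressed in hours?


Days: 8
Extra hours: 19
Hours per day: 24
Days to hours: 8 x 24 = 192
Total: 192 + 19 = 211

211


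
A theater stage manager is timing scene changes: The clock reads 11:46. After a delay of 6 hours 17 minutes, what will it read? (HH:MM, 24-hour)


Start time: 11:46
Adding: 6 hours 17 minutes
Minutes: 46 + 17 = 63
Minute overflow: 63 >= 60, so carry 1 hour, minutes = 3
Hours: 11 + 6 + 1 = 18
Result: 18:03

18:03


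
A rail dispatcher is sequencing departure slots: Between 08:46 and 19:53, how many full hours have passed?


Start: 08:46
End: 19:53
Hour difference: 19 - 8 = 11 hours
Minute difference: 53 - 46 = 7 minutes
Total minutes: 667
Complete hours: 667 / 60 = 11 (remainder 7)

11


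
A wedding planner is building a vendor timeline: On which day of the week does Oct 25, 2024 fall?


Date: 2024-10-25
January 1, 2024 is a Monday
Day of year: 299
Offset from Jan 1: 298 days
298 mod 7 = 4
Result: Friday

Friday


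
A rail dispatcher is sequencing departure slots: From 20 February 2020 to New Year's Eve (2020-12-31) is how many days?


Start: February 20, 2020
End: December 31, 2020
Days left in February: 9
March: 31
April: 30
May: 31
June: 30
... plus remaining months
Sum of remaining months: 306
Total: 9 + 306 = 315

315


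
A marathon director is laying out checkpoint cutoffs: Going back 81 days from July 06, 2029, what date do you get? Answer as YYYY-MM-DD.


Start: 2029-07-06
Subtracting 81 days
Days already passed in July: 6
After going back through July: 75 more days to subtract
June 2029: 30 days, 45 remaining
May 2029: 31 days, 14 remaining
April 2029 has 30 days, need 14
Result: 2029-04-16

2029-04-16


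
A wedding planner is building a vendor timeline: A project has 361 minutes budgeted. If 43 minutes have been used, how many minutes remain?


Total budget: 361 minutes
Time used: 43 minutes
Remaining: 361 - 43 = 318 minutes
Percent used: 11.9%
Percent remaining: 88.1%

318


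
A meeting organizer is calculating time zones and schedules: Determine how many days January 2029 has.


Month: January
Year: 2029
January is a 31-day month
Total: 31 days

31


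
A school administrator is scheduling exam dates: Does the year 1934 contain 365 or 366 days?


Year: 1934
Check leap year rules:
Divisible by 4? No
1934 is not a leap year
Days: 365

365


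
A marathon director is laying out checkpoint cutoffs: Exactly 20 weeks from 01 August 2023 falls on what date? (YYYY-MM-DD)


Start: 2023-08-01
Weeks to add: 20
Convert to days: 20 x 7 = 140 days
Add 140 days to 2023-08-01
Result: 2023-12-19

2023-12-19


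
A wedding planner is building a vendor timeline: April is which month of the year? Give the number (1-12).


Calendar month order:
3. March
4. April <--
5. May
April is month number 4

4


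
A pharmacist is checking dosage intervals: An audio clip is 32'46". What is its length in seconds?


Minutes: 32
Seconds: 46
Convert minutes to seconds: 32 x 60 = 1920
Add remaining seconds: 1920 + 46 = 1966

1966


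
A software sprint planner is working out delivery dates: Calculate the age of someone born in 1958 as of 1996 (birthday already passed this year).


Birth year: 1958
Current year: 1996
Age = current year - birth year
Age = 1996 - 1958 = 38

38


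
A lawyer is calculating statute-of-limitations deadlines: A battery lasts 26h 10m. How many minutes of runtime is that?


Hours: 26
Extra minutes: 10
Minutes per hour: 60
Hours to minutes: 26 x 60 = 1560
Total: 1560 + 10 = 1570

1570


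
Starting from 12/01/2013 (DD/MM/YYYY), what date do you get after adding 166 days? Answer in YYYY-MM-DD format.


Start: 2013-01-12
Adding 166 days
Days remaining in January: 19
After January: 147 days still to add
February 2013: 28 days, 119 remaining
March 2013: 31 days, 88 remaining
April 2013: 30 days, 58 remaining
May 2013: 31 days, 27 remaining
Result: 2013-06-27

2013-06-27


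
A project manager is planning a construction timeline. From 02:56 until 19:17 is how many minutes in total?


Start time: 02:56 = 176 minutes from midnight
End time: 19:17 = 1157 minutes from midnight
Difference: 1157 - 176 = 981 minutes
That is 16 hours and 21 minutes

981


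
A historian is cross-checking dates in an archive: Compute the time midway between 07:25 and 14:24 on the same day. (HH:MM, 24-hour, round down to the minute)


Start time: 07:25 = 445 minutes from midnight
End time: 14:24 = 864 minutes from midnight
Sum: 445 + 864 = 1309
Midpoint: 1309 / 2 = 654 minutes
Convert: 654 / 60 = 10 hours, 54 minutes
Result: 10:54

10:54


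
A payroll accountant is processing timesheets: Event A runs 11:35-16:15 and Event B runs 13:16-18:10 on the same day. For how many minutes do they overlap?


Interval A: [695, 975] minutes from midnight
Interval B: [796, 1090] minutes from midnight
Overlap start = max(695, 796) = 796
Overlap end = min(975, 1090) = 975
Overlap = 975 - 796 = 179 minutes

179


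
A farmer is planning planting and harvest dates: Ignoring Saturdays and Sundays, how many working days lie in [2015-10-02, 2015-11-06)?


Start: 2015-10-02 (Friday)
End (exclusive): 2015-11-06 (Friday)
Total calendar days: 35
Full weeks: 35 // 7 = 5 -> 25 weekdays
Remaining 0 days starting on Friday:
Total business days: 25 + 0 = 25

25


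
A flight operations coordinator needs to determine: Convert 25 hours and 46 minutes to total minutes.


Hours: 25
Minutes: 46
Convert hours to minutes: 25 x 60 = 1500
Add remaining minutes: 1500 + 46 = 1546

1546


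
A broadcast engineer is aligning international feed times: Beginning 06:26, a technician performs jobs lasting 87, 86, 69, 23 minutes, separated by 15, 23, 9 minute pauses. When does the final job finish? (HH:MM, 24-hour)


Start: 06:26 = 386 min from midnight
  after task 1 (87 min): 07:53
  after break (15 min): 08:08
  after task 2 (86 min): 09:34
  after break (23 min): 09:57
  after task 3 (69 min): 11:06
  after break (9 min): 11:15
  after task 4 (23 min): 11:38
Total elapsed: 312 minutes
End time: 11:38

11:38


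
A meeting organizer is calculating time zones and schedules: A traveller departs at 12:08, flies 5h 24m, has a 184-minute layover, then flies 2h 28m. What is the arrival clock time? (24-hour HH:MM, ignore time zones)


Depart: 12:08
Leg 1: +324 min -> 17:32
Layover: +184 min -> 20:36
Leg 2: +148 min -> 23:04
Total travel: 656 minutes = 10h 56m
Arrival: 23:04

23:04


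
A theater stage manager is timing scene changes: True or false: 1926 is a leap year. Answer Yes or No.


Year: 1926
Divisible by 4? 1926 / 4 = 481.5 -> No
Not divisible by 4, so NOT a leap year

No


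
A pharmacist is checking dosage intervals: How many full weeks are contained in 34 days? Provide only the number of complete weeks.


Total days: 34
Days per week: 7
Division: 34 / 7 = 4 remainder 6
Complete weeks: 4
Remaining days: 6

4


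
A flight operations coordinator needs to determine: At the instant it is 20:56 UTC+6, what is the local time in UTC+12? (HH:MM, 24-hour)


Local time: 20:56 at UTC+6 (offset 6h)
Target zone: UTC+12 (offset 12h)
Difference: 12 - (6) = 6 hours
Calculation: 20 + (6) = 26
Wraparound: (26) mod 24 = 2
Result: 02:56

02:56


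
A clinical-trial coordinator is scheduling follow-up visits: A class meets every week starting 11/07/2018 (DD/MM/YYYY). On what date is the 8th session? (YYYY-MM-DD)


First occurrence: 2018-07-11 (occurrence 1)
Each occurrence is 7 days after the previous.
Occurrence 8 is 7 weeks after the first.
7 weeks = 49 days
2018-07-11 + 49 days = 2018-08-29

2018-08-29


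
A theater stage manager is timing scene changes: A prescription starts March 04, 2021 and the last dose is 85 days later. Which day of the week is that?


Start: 2021-03-04 (Thursday)
Step 1 - find target date: add 85 days
  2021-03-04 + 85 days = 2021-05-28
Step 2 - day of week:
  85 mod 7 = 1
  Thursday + 1 days -> Friday
Result: Friday (2021-05-28)

Friday


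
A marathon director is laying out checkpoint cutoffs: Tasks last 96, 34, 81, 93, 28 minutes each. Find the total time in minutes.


Durations: 96, 34, 81, 93, 28
Running sum: 96
+ 34 = 130
+ 81 = 211
+ 93 = 304
+ 28 = 332
Total duration: 332 minutes
That is 5 hours and 32 minutes

332


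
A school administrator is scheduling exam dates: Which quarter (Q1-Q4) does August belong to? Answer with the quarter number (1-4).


Month: August (month 8)
Q1: January-March (months 1-3)
Q2: April-June (months 4-6)
Q3: July-September (months 7-9)
Q4: October-December (months 10-12)
Month 8 falls in Q3

3


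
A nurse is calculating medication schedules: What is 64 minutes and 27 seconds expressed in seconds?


Minutes: 64
Extra seconds: 27
Seconds per minute: 60
Minutes to seconds: 64 x 60 = 3840
Total: 3840 + 27 = 3867

3867


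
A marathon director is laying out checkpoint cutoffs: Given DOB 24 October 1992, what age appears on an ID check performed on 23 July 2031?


Birth: 1992-10-24
Reference: 2031-07-23
Year difference: 2031 - 1992 = 39
Has birthday (10-24) occurred by 07-23? No
Birthday not yet reached this year -> subtract 1
Age in full years: 38

38


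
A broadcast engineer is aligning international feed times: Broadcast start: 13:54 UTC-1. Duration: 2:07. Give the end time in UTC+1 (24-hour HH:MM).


Start: 13:54 in UTC-1
Step 1 - add duration:
  minutes: 54 + 7 = 61 (carry 1h)
  hours: 13 + 2 + 1 = 16
  end in UTC-1: 16:01
Step 2 - convert UTC-1 -> UTC+1:
  offset difference: 1 - (-1) = 2 hours
  16 + (2) = 18 -> mod 24 = 18
Result: 18:01 in UTC+1

18:01


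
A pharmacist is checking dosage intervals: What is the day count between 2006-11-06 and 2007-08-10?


Start date: 2006-11-06
End date: 2007-08-10
Nov 2006: +25 days
Dec 2006: +31 days
Jan 2007: +31 days
... (7 more months)
Total: 277 days

277


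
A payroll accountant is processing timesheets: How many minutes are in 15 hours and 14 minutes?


Hours: 15
Minutes: 14
Convert hours to minutes: 15 x 60 = 900
Add remaining minutes: 900 + 14 = 914

914


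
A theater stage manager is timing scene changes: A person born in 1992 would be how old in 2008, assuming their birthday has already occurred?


Birth year: 1992
Current year: 2008
Age = current year - birth year
Age = 2008 - 1992 = 16

16


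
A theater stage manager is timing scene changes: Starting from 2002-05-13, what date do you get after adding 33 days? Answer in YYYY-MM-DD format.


Start: 2002-05-13
Adding 33 days
Days remaining in May: 18
After May: 15 days still to add
June 2002 has 30 days, need 15
Result: 2002-06-15

2002-06-15


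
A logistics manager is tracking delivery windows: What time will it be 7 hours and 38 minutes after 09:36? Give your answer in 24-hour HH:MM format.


Start time: 09:36
Adding: 7 hours 38 minutes
Minutes: 36 + 38 = 74
Minute overflow: 74 >= 60, so carry 1 hour, minutes = 14
Hours: 9 + 7 + 1 = 17
Result: 17:14

17:14


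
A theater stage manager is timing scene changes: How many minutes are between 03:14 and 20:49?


Start time: 03:14 = 194 minutes from midnight
End time: 20:49 = 1249 minutes from midnight
Difference: 1249 - 194 = 1055 minutes
That is 17 hours and 35 minutes

1055


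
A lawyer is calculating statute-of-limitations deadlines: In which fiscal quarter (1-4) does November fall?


Month: November (month 11)
Q1: January-March (months 1-3)
Q2: April-June (months 4-6)
Q3: July-September (months 7-9)
Q4: October-December (months 10-12)
Month 11 falls in Q4

4


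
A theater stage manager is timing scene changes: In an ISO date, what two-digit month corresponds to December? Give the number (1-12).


Calendar month order:
11. November
12. December <--
December is month number 12

12


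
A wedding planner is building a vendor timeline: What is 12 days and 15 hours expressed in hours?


Days: 12
Extra hours: 15
Hours per day: 24
Days to hours: 12 x 24 = 288
Total: 288 + 15 = 303

303


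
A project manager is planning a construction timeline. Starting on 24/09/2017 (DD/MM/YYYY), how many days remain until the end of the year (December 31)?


Start: September 24, 2017
End: December 31, 2017
Days left in September: 6
October: 31
November: 30
December: 31
Sum of remaining months: 92
Total: 6 + 92 = 98

98


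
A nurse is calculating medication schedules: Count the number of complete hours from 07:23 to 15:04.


Start: 07:23
End: 15:04
Hour difference: 15 - 7 = 8 hours
Minute difference: 4 - 23 = -19 minutes
Total minutes: 461
Complete hours: 461 / 60 = 7 (remainder 41)

7


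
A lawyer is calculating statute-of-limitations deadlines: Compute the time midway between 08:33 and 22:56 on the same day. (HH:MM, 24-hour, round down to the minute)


Start time: 08:33 = 513 minutes from midnight
End time: 22:56 = 1376 minutes from midnight
Sum: 513 + 1376 = 1889
Midpoint: 1889 / 2 = 944 minutes
Convert: 944 / 60 = 15 hours, 44 minutes
Result: 15:44

15:44


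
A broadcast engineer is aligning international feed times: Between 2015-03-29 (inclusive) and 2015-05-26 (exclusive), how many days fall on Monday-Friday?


Start: 2015-03-29 (Sunday)
End (exclusive): 2015-05-26 (Tuesday)
Total calendar days: 58
Full weeks: 58 // 7 = 8 -> 40 weekdays
Remaining 2 days starting on Sunday:
  Sun(-), Mon(w) -> 1 weekdays
Total business days: 40 + 1 = 41

41


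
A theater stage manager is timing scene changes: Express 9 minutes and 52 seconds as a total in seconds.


Minutes: 9
Seconds: 52
Convert minutes to seconds: 9 x 60 = 540
Add remaining seconds: 540 + 52 = 592

592


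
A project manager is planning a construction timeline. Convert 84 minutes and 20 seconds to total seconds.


Minutes: 84
Extra seconds: 20
Seconds per minute: 60
Minutes to seconds: 84 x 60 = 5040
Total: 5040 + 20 = 5060

5060


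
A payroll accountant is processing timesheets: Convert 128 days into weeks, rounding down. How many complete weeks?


Total days: 128
Days per week: 7
Division: 128 / 7 = 18 remainder 2
Complete weeks: 18
Remaining days: 2

18


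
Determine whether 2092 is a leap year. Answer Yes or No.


Year: 2092
Divisible by 4? 2092 / 4 = 523.0 -> Yes
Divisible by 100? 2092 / 100 = 20.92 -> No
Divisible by 4 but not 100, so it IS a leap year

Yes


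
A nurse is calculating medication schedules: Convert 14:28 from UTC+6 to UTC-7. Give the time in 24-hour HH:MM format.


Local time: 14:28 at UTC+6 (offset 6h)
Target zone: UTC-7 (offset -7h)
Difference: -7 - (6) = -13 hours
Calculation: 14 + (-13) = 1
Result: 01:28

01:28


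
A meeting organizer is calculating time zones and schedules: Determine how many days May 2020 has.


Month: May
Year: 2020
May is a 31-day month
Total: 31 days

31


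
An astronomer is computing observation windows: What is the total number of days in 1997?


Year: 1997
Check leap year rules:
Divisible by 4? No
1997 is not a leap year
Days: 365

365


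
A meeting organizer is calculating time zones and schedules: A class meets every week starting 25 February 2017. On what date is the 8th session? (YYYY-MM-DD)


First occurrence: 2017-02-25 (occurrence 1)
Each occurrence is 7 days after the previous.
Occurrence 8 is 7 weeks after the first.
7 weeks = 49 days
2017-02-25 + 49 days = 2017-04-15

2017-04-15


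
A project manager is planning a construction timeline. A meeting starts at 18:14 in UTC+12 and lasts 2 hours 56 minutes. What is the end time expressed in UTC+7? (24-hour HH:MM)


Start: 18:14 in UTC+12
Step 1 - add duration:
  minutes: 14 + 56 = 70 (carry 1h)
  hours: 18 + 2 + 1 = 21
  end in UTC+12: 21:10
Step 2 - convert UTC+12 -> UTC+7:
  offset difference: 7 - (12) = -5 hours
  21 + (-5) = 16 -> mod 24 = 16
Result: 16:10 in UTC+7

16:10


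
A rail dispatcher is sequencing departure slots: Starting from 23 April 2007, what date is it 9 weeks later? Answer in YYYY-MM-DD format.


Start: 2007-04-23
Weeks to add: 9
Convert to days: 9 x 7 = 63 days
Add 63 days to 2007-04-23
Result: 2007-06-25

2007-06-25


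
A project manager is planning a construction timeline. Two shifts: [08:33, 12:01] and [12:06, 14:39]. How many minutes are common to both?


Interval A: [513, 721] minutes from midnight
Interval B: [726, 879] minutes from midnight
Overlap start = max(513, 726) = 726
Overlap end = min(721, 879) = 721
End <= start, so the intervals do not overlap: 0 minutes

0


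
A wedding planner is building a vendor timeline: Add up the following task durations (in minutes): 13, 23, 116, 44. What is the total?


Durations: 13, 23, 116, 44
Running sum: 13
+ 23 = 36
+ 116 = 152
+ 44 = 196
Total duration: 196 minutes
That is 3 hours and 16 minutes

196


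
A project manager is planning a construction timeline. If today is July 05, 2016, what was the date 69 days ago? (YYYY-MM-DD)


Start: 2016-07-05
Subtracting 69 days
Days already passed in July: 5
After going back through July: 64 more days to subtract
June 2016: 30 days, 34 remaining
May 2016: 31 days, 3 remaining
April 2016 has 30 days, need 3
Result: 2016-04-27

2016-04-27


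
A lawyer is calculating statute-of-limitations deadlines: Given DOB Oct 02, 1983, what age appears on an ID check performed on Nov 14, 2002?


Birth: 1983-10-02
Reference: 2002-11-14
Year difference: 2002 - 1983 = 19
Has birthday (10-02) occurred by 11-14? Yes
Age in full years: 19

19


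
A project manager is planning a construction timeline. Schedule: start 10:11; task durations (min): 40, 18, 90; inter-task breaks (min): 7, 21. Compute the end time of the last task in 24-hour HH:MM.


Start: 10:11 = 611 min from midnight
  after task 1 (40 min): 10:51
  after break (7 min): 10:58
  after task 2 (18 min): 11:16
  after break (21 min): 11:37
  after task 3 (90 min): 13:07
Total elapsed: 176 minutes
End time: 13:07

13:07


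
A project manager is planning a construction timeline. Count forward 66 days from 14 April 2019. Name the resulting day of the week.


Start: 2019-04-14 (Sunday)
Step 1 - find target date: add 66 days
  2019-04-14 + 66 days = 2019-06-19
Step 2 - day of week:
  66 mod 7 = 3
  Sunday + 3 days -> Wednesday
Result: Wednesday (2019-06-19)

Wednesday


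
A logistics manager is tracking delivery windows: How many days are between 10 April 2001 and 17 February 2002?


Start date: 2001-04-10
End date: 2002-02-17
Apr 2001: +21 days
May 2001: +31 days
Jun 2001: +30 days
... (8 more months)
Total: 313 days

313


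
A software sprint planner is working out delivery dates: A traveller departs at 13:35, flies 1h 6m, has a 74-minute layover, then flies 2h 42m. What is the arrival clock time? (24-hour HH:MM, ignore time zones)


Depart: 13:35
Leg 1: +66 min -> 14:41
Layover: +74 min -> 15:55
Leg 2: +162 min -> 18:37
Total travel: 302 minutes = 5h 2m
Arrival: 18:37

18:37


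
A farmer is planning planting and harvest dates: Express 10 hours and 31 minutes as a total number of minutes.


Hours: 10
Extra minutes: 31
Minutes per hour: 60
Hours to minutes: 10 x 60 = 600
Total: 600 + 31 = 631

631


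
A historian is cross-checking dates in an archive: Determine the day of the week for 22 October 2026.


Date: 2026-10-22
January 1, 2026 is a Thursday
Day of year: 295
Offset from Jan 1: 294 days
294 mod 7 = 0
Result: Thursday

Thursday


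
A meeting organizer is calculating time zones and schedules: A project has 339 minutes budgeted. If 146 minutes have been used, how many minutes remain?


Total budget: 339 minutes
Time used: 146 minutes
Remaining: 339 - 146 = 193 minutes
Percent used: 43.1%
Percent remaining: 56.9%

193


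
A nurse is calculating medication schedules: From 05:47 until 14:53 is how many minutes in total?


Start time: 05:47 = 347 minutes from midnight
End time: 14:53 = 893 minutes from midnight
Difference: 893 - 347 = 546 minutes
That is 9 hours and 6 minutes

546


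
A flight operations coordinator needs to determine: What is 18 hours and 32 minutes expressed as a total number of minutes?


Hours: 18
Minutes: 32
Convert hours to minutes: 18 x 60 = 1080
Add remaining minutes: 1080 + 32 = 1112

1112


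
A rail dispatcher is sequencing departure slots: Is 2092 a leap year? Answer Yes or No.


Year: 2092
Divisible by 4? 2092 / 4 = 523.0 -> Yes
Divisible by 100? 2092 / 100 = 20.92 -> No
Divisible by 4 but not 100, so it IS a leap year

Yes


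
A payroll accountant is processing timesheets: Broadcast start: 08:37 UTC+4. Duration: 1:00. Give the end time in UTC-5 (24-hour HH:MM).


Start: 08:37 in UTC+4
Step 1 - add duration:
  minutes: 37 + 0 = 37
  hours: 8 + 1 + 0 = 9
  end in UTC+4: 09:37
Step 2 - convert UTC+4 -> UTC-5:
  offset difference: -5 - (4) = -9 hours
  9 + (-9) = 0 -> mod 24 = 0
Result: 00:37 in UTC-5

00:37


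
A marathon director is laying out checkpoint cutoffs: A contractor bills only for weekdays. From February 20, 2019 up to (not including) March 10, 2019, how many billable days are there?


Start: 2019-02-20 (Wednesday)
End (exclusive): 2019-03-10 (Sunday)
Total calendar days: 18
Full weeks: 18 // 7 = 2 -> 10 weekdays
Remaining 4 days starting on Wednesday:
  Wed(w), Thu(w), Fri(w), Sat(-) -> 3 weekdays
Total business days: 10 + 3 = 13

13


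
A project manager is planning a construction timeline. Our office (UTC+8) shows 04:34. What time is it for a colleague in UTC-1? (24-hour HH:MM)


Local time: 04:34 at UTC+8 (offset 8h)
Target zone: UTC-1 (offset -1h)
Difference: -1 - (8) = -9 hours
Calculation: 4 + (-9) = -5
Wraparound: (-5) mod 24 = 19
Result: 19:34

19:34


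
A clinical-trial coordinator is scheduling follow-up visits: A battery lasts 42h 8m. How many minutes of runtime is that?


Hours: 42
Extra minutes: 8
Minutes per hour: 60
Hours to minutes: 42 x 60 = 2520
Total: 2520 + 8 = 2528

2528


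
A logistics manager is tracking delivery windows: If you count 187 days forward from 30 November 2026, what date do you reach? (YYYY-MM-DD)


Start: 2026-11-30
Adding 187 days
Days remaining in November: 0
After November: 187 days still to add
December 2026: 31 days, 156 remaining
January 2027: 31 days, 125 remaining
February 2027: 28 days, 97 remaining
March 2027: 31 days, 66 remaining
Result: 2027-06-05

2027-06-05


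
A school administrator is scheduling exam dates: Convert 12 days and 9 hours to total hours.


Days: 12
Extra hours: 9
Hours per day: 24
Days to hours: 12 x 24 = 288
Total: 288 + 9 = 297

297


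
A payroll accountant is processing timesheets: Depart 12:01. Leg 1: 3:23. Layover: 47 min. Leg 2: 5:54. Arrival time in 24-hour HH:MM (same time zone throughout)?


Depart: 12:01
Leg 1: +203 min -> 15:24
Layover: +47 min -> 16:11
Leg 2: +354 min -> 22:05
Total travel: 604 minutes = 10h 4m
Arrival: 22:05

22:05


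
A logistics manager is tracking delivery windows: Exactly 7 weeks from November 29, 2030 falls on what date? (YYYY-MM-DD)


Start: 2030-11-29
Weeks to add: 7
Convert to days: 7 x 7 = 49 days
Add 49 days to 2030-11-29
Result: 2031-01-17

2031-01-17


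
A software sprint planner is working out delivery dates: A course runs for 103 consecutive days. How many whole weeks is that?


Total days: 103
Days per week: 7
Division: 103 / 7 = 14 remainder 5
Complete weeks: 14
Remaining days: 5

14


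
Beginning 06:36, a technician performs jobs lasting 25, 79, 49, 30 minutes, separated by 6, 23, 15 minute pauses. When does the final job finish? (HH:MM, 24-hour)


Start: 06:36 = 396 min from midnight
  after task 1 (25 min): 07:01
  after break (6 min): 07:07
  after task 2 (79 min): 08:26
  after break (23 min): 08:49
  after task 3 (49 min): 09:38
  after break (15 min): 09:53
  after task 4 (30 min): 10:23
Total elapsed: 227 minutes
End time: 10:23

10:23


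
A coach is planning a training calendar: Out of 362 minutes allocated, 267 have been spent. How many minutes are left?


Total budget: 362 minutes
Time used: 267 minutes
Remaining: 362 - 267 = 95 minutes
Percent used: 73.8%
Percent remaining: 26.2%

95


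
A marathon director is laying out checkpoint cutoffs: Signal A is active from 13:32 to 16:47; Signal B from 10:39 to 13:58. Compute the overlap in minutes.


Interval A: [812, 1007] minutes from midnight
Interval B: [639, 838] minutes from midnight
Overlap start = max(812, 639) = 812
Overlap end = min(1007, 838) = 838
Overlap = 838 - 812 = 26 minutes

26


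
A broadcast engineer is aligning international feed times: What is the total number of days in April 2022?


Month: April
Year: 2022
April is a 30-day month
Total: 30 days

30


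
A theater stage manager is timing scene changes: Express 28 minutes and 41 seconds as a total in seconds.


Minutes: 28
Seconds: 41
Convert minutes to seconds: 28 x 60 = 1680
Add remaining seconds: 1680 + 41 = 1721

1721


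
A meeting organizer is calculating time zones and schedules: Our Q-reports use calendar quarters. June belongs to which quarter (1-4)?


Month: June (month 6)
Q1: January-March (months 1-3)
Q2: April-June (months 4-6)
Q3: July-September (months 7-9)
Q4: October-December (months 10-12)
Month 6 falls in Q2

2


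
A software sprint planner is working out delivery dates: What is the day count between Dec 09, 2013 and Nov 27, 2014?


Start date: 2013-12-09
End date: 2014-11-27
Dec 2013: +23 days
Jan 2014: +31 days
Feb 2014: +28 days
... (9 more months)
Total: 353 days

353


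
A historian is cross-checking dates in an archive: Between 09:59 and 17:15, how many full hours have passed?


Start: 09:59
End: 17:15
Hour difference: 17 - 9 = 8 hours
Minute difference: 15 - 59 = -44 minutes
Total minutes: 436
Complete hours: 436 / 60 = 7 (remainder 16)

7


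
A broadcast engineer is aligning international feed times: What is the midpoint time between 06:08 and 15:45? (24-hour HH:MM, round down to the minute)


Start time: 06:08 = 368 minutes from midnight
End time: 15:45 = 945 minutes from midnight
Sum: 368 + 945 = 1313
Midpoint: 1313 / 2 = 656 minutes
Convert: 656 / 60 = 10 hours, 56 minutes
Result: 10:56

10:56


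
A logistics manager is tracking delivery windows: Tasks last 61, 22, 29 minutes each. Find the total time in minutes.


Durations: 61, 22, 29
Running sum: 61
+ 22 = 83
+ 29 = 112
Total duration: 112 minutes
That is 1 hours and 52 minutes

112


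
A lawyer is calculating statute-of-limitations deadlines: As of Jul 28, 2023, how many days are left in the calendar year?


Start: July 28, 2023
End: December 31, 2023
Days left in July: 3
August: 31
September: 30
October: 31
November: 30
... plus remaining months
Sum of remaining months: 153
Total: 3 + 153 = 156

156


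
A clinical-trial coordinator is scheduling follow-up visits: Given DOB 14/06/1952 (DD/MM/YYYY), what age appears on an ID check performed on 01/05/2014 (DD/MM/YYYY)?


Birth: 1952-06-14
Reference: 2014-05-01
Year difference: 2014 - 1952 = 62
Has birthday (06-14) occurred by 05-01? No
Birthday not yet reached this year -> subtract 1
Age in full years: 61

61


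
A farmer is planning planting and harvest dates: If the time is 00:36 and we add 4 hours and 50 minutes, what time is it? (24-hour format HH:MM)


Start time: 00:36
Adding: 4 hours 50 minutes
Minutes: 36 + 50 = 86
Minute overflow: 86 >= 60, so carry 1 hour, minutes = 26
Hours: 0 + 4 + 1 = 5
Result: 05:26

05:26


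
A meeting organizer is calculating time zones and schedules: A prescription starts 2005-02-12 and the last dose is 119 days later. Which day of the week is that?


Start: 2005-02-12 (Saturday)
Step 1 - find target date: add 119 days
  2005-02-12 + 119 days = 2005-06-11
Step 2 - day of week:
  119 mod 7 = 0
  Saturday + 0 days -> Saturday
Result: Saturday (2005-06-11)

Saturday


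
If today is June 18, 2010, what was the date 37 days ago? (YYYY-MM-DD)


Start: 2010-06-18
Subtracting 37 days
Days already passed in June: 18
After going back through June: 19 more days to subtract
May 2010 has 31 days, need 19
Result: 2010-05-12

2010-05-12


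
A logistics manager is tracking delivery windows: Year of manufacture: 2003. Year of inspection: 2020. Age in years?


Birth year: 2003
Current year: 2020
Age = current year - birth year
Age = 2020 - 2003 = 17

17


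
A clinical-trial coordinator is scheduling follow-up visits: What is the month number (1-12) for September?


Calendar month order:
8. August
9. September <--
10. October
September is month number 9

9


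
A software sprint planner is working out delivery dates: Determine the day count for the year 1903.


Year: 1903
Check leap year rules:
Divisible by 4? No
1903 is not a leap year
Days: 365

365


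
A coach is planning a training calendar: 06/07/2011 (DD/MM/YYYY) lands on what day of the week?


Date: 2011-07-06
January 1, 2011 is a Saturday
Day of year: 187
Offset from Jan 1: 186 days
186 mod 7 = 4
Result: Wednesday

Wednesday


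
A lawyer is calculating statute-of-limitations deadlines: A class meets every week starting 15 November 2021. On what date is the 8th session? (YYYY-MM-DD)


First occurrence: 2021-11-15 (occurrence 1)
Each occurrence is 7 days after the previous.
Occurrence 8 is 7 weeks after the first.
7 weeks = 49 days
2021-11-15 + 49 days = 2022-01-03

2022-01-03


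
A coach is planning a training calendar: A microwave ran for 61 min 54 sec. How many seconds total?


Minutes: 61
Extra seconds: 54
Seconds per minute: 60
Minutes to seconds: 61 x 60 = 3660
Total: 3660 + 54 = 3714

3714


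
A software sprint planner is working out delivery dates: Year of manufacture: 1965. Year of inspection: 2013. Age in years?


Birth year: 1965
Current year: 2013
Age = current year - birth year
Age = 2013 - 1965 = 48

48


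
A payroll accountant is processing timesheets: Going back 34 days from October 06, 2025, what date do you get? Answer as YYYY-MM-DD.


Start: 2025-10-06
Subtracting 34 days
Days already passed in October: 6
After going back through October: 28 more days to subtract
September 2025 has 30 days, need 28
Result: 2025-09-02

2025-09-02


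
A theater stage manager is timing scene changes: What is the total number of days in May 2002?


Month: May
Year: 2002
May is a 31-day month
Total: 31 days

31


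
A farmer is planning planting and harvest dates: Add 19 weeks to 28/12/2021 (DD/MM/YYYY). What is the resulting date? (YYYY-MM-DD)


Start: 2021-12-28
Weeks to add: 19
Convert to days: 19 x 7 = 133 days
Add 133 days to 2021-12-28
Result: 2022-05-10

2022-05-10


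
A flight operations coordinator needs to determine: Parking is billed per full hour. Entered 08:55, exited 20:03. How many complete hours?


Start: 08:55
End: 20:03
Hour difference: 20 - 8 = 12 hours
Minute difference: 3 - 55 = -52 minutes
Total minutes: 668
Complete hours: 668 / 60 = 11 (remainder 8)

11
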